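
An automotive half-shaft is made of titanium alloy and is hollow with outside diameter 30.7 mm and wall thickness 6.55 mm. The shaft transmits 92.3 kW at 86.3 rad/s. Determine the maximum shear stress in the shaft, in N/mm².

211 N/mm²

ω = 86.3 rad/s, so T = P/ω = 92.3×10³ / 86.30 = 1070 N·m.
J = π(d_o⁴ − d_i⁴)/32 = π(0.0307⁴ − 0.0176⁴)/32 = 7.779×10^-8 m⁴.
τ_max = T·r/J = 1070 × 0.0153 / 7.779×10^-8 = 2.111×10^8 Pa.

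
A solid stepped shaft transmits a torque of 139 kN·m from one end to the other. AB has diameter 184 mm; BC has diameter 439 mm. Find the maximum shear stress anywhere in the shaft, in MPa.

114 MPa

Under the same torque, τ_max = 16T/(πd³) is largest where d is smallest — segment AB (d = 184 mm).
τ_max = 16·139000/(π·(0.184)³) = 1.136×10^8 Pa.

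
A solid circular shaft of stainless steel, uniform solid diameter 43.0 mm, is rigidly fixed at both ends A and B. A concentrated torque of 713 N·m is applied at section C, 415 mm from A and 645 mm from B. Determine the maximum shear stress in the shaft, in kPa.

With uniform GJ and both ends fixed, compatibility θ_AC = θ_CB gives T_A·a = T_B·b, together with T_A + T_B = T₀.
T_A = T₀·b/(a+b) = 713.0·645/1060 = 433.9 N·m; T_B = 279.1 N·m.
τ in each portion: τ_AC = 2.78×10^7 Pa, τ_CB = 1.79×10^7 Pa; maximum is in AC.
τ_max = T_AC·r/J = 433.9·0.0215/3.36×10^-7 = 2.779×10^7 Pa.

27800 kPa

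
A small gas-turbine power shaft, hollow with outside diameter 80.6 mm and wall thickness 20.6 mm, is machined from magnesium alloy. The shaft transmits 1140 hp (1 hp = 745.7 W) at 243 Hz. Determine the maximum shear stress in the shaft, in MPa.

5.74 MPa

ω = 2π·243 = 1527 rad/s, so T = P/ω = 1140×745.7 / 1527 = 556.8 N·m.
J = π(d_o⁴ − d_i⁴)/32 = π(0.0806⁴ − 0.0394⁴)/32 = 3.907×10^-6 m⁴.
τ_max = T·r/J = 556.8 × 0.0403 / 3.907×10^-6 = 5.744×10^6 Pa.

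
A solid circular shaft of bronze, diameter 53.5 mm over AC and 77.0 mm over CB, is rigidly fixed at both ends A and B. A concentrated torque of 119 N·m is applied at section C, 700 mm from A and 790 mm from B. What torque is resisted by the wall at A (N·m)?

Compatibility: T_A·a/J_AC = T_B·b/J_CB with T_A + T_B = T₀.
J_AC = 8.04×10^-7 m⁴, J_CB = 3.45×10^-6 m⁴, so T_A = T₀·(J_AC/a)/((J_AC/a)+(J_CB/b)) = 24.78 N·m, T_B = 94.22 N·m.

24.8 N·m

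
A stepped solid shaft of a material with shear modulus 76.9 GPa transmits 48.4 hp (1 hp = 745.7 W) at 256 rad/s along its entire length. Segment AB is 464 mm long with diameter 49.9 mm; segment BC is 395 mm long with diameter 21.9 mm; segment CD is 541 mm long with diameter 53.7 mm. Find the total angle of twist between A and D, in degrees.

ω = 256 rad/s, so T = P/ω = 48.4×745.7 / 256.0 = 141.0 N·m.
J_AB = π(0.0499)⁴/32 = 6.09×10^-7 m⁴; J_BC = π(0.0219)⁴/32 = 2.26×10^-8 m⁴; J_CD = π(0.0537)⁴/32 = 8.16×10^-7 m⁴.
θ = (T/G)·Σ L_i/J_i = (141.0/76.9×10⁹)·(0.464/6.09×10^-7 + 0.395/2.26×10^-8 + 0.541/8.16×10^-7) = 0.03468 rad.

1.99°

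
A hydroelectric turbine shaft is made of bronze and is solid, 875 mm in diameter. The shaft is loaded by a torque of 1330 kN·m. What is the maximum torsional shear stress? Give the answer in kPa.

J = πd⁴/32 = π(0.875)⁴/32 = 0.05755 m⁴.
τ_max = T·r/J = 1.330e6 × 0.438 / 0.05755 = 1.011×10^7 Pa.

10100 kPa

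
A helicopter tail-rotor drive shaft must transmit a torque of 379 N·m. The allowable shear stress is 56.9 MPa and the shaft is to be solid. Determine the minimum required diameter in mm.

32.4 mm

For a solid shaft τ_max = 16T/(πd³), so d = (16T/(π τ_allow))^(1/3) = (16·379.0/(π·5.69×10^7))^(1/3) = 0.03237 m.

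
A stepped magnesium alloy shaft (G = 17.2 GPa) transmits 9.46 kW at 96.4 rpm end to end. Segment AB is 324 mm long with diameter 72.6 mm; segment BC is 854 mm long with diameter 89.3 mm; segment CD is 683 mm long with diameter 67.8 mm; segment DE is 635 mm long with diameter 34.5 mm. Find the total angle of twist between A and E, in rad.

0.281 rad

ω = 2π·96.4/60 = 10.09 rad/s, so T = P/ω = 9.46×10³ / 10.09 = 937.1 N·m.
J_AB = π(0.0726)⁴/32 = 2.73×10^-6 m⁴; J_BC = π(0.0893)⁴/32 = 6.24×10^-6 m⁴; J_CD = π(0.0678)⁴/32 = 2.07×10^-6 m⁴; J_DE = π(0.0345)⁴/32 = 1.39×10^-7 m⁴.
θ = (T/G)·Σ L_i/J_i = (937.1/17.2×10⁹)·(0.324/2.73×10^-6 + 0.854/6.24×10^-6 + 0.683/2.07×10^-6 + 0.635/1.39×10^-7) = 0.2806 rad.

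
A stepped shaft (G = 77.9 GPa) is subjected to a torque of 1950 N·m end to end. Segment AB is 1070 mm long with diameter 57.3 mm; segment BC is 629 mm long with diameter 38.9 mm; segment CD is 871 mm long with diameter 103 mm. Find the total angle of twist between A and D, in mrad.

97.3 mrad

J_AB = π(0.0573)⁴/32 = 1.06×10^-6 m⁴; J_BC = π(0.0389)⁴/32 = 2.25×10^-7 m⁴; J_CD = π(0.103)⁴/32 = 1.10×10^-5 m⁴.
θ = (T/G)·Σ L_i/J_i = (1950/77.9×10⁹)·(1.07/1.06×10^-6 + 0.629/2.25×10^-7 + 0.871/1.10×10^-5) = 0.09732 rad.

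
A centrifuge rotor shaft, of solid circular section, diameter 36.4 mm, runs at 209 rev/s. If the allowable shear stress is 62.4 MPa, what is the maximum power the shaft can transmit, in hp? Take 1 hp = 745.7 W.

1040 hp

J = πd⁴/32 = π(0.0364)⁴/32 = 1.723×10^-7 m⁴.
T_max = τ_allow·J/r = 6.24×10^7 × 1.723×10^-7 / 0.0182 = 590.9 N·m.
ω = 2π·209 = 1313 rad/s, so P_max = T_max·ω = 7.760×10^5 W.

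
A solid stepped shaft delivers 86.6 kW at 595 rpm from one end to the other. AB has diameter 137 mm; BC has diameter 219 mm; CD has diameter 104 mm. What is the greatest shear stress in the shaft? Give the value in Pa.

6.29e6 Pa

ω = 2π·595/60 = 62.31 rad/s, so T = P/ω = 86.6×10³ / 62.31 = 1390 N·m.
Under the same torque, τ_max = 16T/(πd³) is largest where d is smallest — segment CD (d = 104 mm).
τ_max = 16·1390/(π·(0.104)³) = 6.293×10^6 Pa.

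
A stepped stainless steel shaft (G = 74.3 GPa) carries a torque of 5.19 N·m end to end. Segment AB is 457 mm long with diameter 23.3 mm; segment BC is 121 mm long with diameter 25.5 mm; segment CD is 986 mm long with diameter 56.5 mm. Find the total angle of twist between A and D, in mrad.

1.38 mrad

J_AB = π(0.0233)⁴/32 = 2.89×10^-8 m⁴; J_BC = π(0.0255)⁴/32 = 4.15×10^-8 m⁴; J_CD = π(0.0565)⁴/32 = 1.00×10^-6 m⁴.
θ = (T/G)·Σ L_i/J_i = (5.190/74.3×10⁹)·(0.457/2.89×10^-8 + 0.121/4.15×10^-8 + 0.986/1.00×10^-6) = 1.376×10^-3 rad.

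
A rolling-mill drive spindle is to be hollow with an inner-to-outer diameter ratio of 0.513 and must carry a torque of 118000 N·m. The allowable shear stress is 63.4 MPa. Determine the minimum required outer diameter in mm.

For a hollow shaft with d_i/d_o = 0.513: τ_max = 16T/(π d_o³ (1−k⁴)), so d_o = [16T/(π τ_allow (1−k⁴))]^(1/3) = [16·118000/(π·6.34×10^7·0.9307)]^(1/3) = 0.2168 m.

217 mm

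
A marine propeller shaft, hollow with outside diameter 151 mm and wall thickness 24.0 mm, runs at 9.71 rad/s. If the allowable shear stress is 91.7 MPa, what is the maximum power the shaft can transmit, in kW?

J = π(d_o⁴ − d_i⁴)/32 = π(0.151⁴ − 0.103⁴)/32 = 3.999×10^-5 m⁴.
T_max = τ_allow·J/r = 9.17×10^7 × 3.999×10^-5 / 0.0755 = 48570 N·m.
ω = 9.71 rad/s, so P_max = T_max·ω = 4.716×10^5 W.

472 kW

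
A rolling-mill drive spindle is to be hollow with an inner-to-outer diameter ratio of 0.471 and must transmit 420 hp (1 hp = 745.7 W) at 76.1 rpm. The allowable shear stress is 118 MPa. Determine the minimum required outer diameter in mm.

121 mm

ω = 2π·76.1/60 = 7.969 rad/s, so T = P/ω = 420×745.7 / 7.969 = 39300 N·m.
For a hollow shaft with d_i/d_o = 0.471: τ_max = 16T/(π d_o³ (1−k⁴)), so d_o = [16T/(π τ_allow (1−k⁴))]^(1/3) = [16·39300/(π·1.18×10^8·0.9508)]^(1/3) = 0.1213 m.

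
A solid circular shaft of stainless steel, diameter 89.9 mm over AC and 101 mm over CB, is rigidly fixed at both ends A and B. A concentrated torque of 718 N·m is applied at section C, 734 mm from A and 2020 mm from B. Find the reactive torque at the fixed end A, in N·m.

Compatibility: T_A·a/J_AC = T_B·b/J_CB with T_A + T_B = T₀.
J_AC = 6.41×10^-6 m⁴, J_CB = 1.02×10^-5 m⁴, so T_A = T₀·(J_AC/a)/((J_AC/a)+(J_CB/b)) = 454.8 N·m, T_B = 263.2 N·m.

455 N·m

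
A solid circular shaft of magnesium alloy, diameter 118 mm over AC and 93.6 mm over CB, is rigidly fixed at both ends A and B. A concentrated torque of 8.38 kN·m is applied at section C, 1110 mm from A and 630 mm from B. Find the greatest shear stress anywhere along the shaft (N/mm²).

Compatibility: T_A·a/J_AC = T_B·b/J_CB with T_A + T_B = T₀.
J_AC = 1.90×10^-5 m⁴, J_CB = 7.54×10^-6 m⁴, so T_A = T₀·(J_AC/a)/((J_AC/a)+(J_CB/b)) = 4937 N·m, T_B = 3443 N·m.
τ in each portion: τ_AC = 1.53×10^7 Pa, τ_CB = 2.14×10^7 Pa; maximum is in CB.
τ_max = T_CB·r/J = 3443·0.0468/7.54×10^-6 = 2.139×10^7 Pa.

21.4 N/mm²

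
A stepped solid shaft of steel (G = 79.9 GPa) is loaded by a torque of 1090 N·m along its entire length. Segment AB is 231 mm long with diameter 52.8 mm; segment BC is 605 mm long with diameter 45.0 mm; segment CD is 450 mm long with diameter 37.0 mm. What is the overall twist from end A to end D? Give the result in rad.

0.0580 rad

J_AB = π(0.0528)⁴/32 = 7.63×10^-7 m⁴; J_BC = π(0.0450)⁴/32 = 4.03×10^-7 m⁴; J_CD = π(0.0370)⁴/32 = 1.84×10^-7 m⁴.
θ = (T/G)·Σ L_i/J_i = (1090/79.9×10⁹)·(0.231/7.63×10^-7 + 0.605/4.03×10^-7 + 0.450/1.84×10^-7) = 0.05800 rad.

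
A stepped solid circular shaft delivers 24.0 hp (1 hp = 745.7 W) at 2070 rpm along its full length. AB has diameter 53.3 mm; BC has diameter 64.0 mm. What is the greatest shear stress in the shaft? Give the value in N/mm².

2.78 N/mm²

ω = 2π·2070/60 = 216.8 rad/s, so T = P/ω = 24.0×745.7 / 216.8 = 82.56 N·m.
Under the same torque, τ_max = 16T/(πd³) is largest where d is smallest — segment AB (d = 53.3 mm).
τ_max = 16·82.56/(π·(0.0533)³) = 2.777×10^6 Pa.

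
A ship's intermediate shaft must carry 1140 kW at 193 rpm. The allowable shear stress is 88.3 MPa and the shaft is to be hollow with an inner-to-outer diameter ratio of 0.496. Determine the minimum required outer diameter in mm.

ω = 2π·193/60 = 20.21 rad/s, so T = P/ω = 1140×10³ / 20.21 = 56410 N·m.
For a hollow shaft with d_i/d_o = 0.496: τ_max = 16T/(π d_o³ (1−k⁴)), so d_o = [16T/(π τ_allow (1−k⁴))]^(1/3) = [16·56410/(π·8.83×10^7·0.9395)]^(1/3) = 0.1513 m.

151 mm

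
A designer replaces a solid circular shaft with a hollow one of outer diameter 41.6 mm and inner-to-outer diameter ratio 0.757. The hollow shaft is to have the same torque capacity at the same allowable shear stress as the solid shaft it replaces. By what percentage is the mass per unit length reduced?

44.3 %

Equal τ_max and T ⇒ the solid shaft needs d_s³ = d_o³(1−k⁴), so d_s = 41.6·(1−0.757⁴)^(1/3) = 36.43 mm.
Area ratio A_h/A_s = d_o²(1−k²)/d_s² = (1−k²)/(1−k⁴)^(2/3) = 0.5567.
Mass saving = 1 − 0.5567 = 44.3 %.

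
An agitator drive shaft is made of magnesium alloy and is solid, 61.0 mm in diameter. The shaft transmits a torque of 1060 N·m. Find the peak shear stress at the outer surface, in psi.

3450 psi

J = πd⁴/32 = π(0.0610)⁴/32 = 1.359×10^-6 m⁴.
τ_max = T·r/J = 1060 × 0.0305 / 1.359×10^-6 = 2.378×10^7 Pa.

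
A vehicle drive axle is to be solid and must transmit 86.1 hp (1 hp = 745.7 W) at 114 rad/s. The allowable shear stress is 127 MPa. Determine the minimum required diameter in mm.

28.3 mm

ω = 114 rad/s, so T = P/ω = 86.1×745.7 / 114.0 = 563.2 N·m.
For a solid shaft τ_max = 16T/(πd³), so d = (16T/(π τ_allow))^(1/3) = (16·563.2/(π·1.27×10^8))^(1/3) = 0.02827 m.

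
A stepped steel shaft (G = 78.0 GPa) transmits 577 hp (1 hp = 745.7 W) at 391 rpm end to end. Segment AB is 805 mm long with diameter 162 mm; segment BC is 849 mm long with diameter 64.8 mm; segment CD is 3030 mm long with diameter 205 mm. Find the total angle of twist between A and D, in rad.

ω = 2π·391/60 = 40.95 rad/s, so T = P/ω = 577×745.7 / 40.95 = 10510 N·m.
J_AB = π(0.162)⁴/32 = 6.76×10^-5 m⁴; J_BC = π(0.0648)⁴/32 = 1.73×10^-6 m⁴; J_CD = π(0.205)⁴/32 = 1.73×10^-4 m⁴.
θ = (T/G)·Σ L_i/J_i = (10510/78.0×10⁹)·(0.805/6.76×10^-5 + 0.849/1.73×10^-6 + 3.03/1.73×10^-4) = 0.07003 rad.

0.0700 rad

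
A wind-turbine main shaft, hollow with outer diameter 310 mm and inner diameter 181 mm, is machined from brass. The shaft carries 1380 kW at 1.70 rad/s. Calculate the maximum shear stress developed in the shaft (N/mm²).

157 N/mm²

ω = 1.70 rad/s, so T = P/ω = 1380×10³ / 1.700 = 811800 N·m.
J = π(d_o⁴ − d_i⁴)/32 = π(0.310⁴ − 0.181⁴)/32 = 8.013×10^-4 m⁴.
τ_max = T·r/J = 811800 × 0.155 / 8.013×10^-4 = 1.570×10^8 Pa.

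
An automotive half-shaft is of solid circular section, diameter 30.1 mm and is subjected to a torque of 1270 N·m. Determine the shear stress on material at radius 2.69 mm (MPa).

J = πd⁴/32 = π(0.0301)⁴/32 = 8.059×10^-8 m⁴.
Shear stress varies linearly with radius: τ = T·r/J = 1270 × 0.00269 / 8.059×10^-8 = 4.239×10^7 Pa.

42.4 MPa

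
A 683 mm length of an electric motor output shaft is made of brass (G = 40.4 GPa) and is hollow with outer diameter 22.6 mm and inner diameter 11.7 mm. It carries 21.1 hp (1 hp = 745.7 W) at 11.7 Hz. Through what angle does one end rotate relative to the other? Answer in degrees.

ω = 2π·11.7 = 73.51 rad/s, so T = P/ω = 21.1×745.7 / 73.51 = 214.0 N·m.
J = π(d_o⁴ − d_i⁴)/32 = π(0.0226⁴ − 0.0117⁴)/32 = 2.377×10^-8 m⁴.
θ = T·L/(G·J) = 214.0 × 0.683 / (40.4×10⁹ × 2.377×10^-8) = 0.1522 rad.

8.72°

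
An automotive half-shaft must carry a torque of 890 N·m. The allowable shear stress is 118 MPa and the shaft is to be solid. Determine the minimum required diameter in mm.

For a solid shaft τ_max = 16T/(πd³), so d = (16T/(π τ_allow))^(1/3) = (16·890.0/(π·1.18×10^8))^(1/3) = 0.03374 m.

33.7 mm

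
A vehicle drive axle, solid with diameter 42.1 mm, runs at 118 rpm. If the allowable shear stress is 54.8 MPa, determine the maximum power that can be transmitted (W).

9920 W

J = πd⁴/32 = π(0.0421)⁴/32 = 3.084×10^-7 m⁴.
T_max = τ_allow·J/r = 5.48×10^7 × 3.084×10^-7 / 0.0210 = 802.9 N·m.
ω = 2π·118/60 = 12.36 rad/s, so P_max = T_max·ω = 9921 W.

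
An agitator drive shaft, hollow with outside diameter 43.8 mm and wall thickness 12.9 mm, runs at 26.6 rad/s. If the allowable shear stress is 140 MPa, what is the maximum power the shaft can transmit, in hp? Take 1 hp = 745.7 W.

J = π(d_o⁴ − d_i⁴)/32 = π(0.0438⁴ − 0.0180⁴)/32 = 3.510×10^-7 m⁴.
T_max = τ_allow·J/r = 1.40×10^8 × 3.510×10^-7 / 0.0219 = 2244 N·m.
ω = 26.6 rad/s, so P_max = T_max·ω = 5.969×10^4 W.

80.0 hp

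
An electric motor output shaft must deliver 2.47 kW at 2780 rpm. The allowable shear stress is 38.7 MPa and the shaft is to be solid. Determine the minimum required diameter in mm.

ω = 2π·2780/60 = 291.1 rad/s, so T = P/ω = 2.47×10³ / 291.1 = 8.484 N·m.
For a solid shaft τ_max = 16T/(πd³), so d = (16T/(π τ_allow))^(1/3) = (16·8.484/(π·3.87×10^7))^(1/3) = 0.01037 m.

10.4 mm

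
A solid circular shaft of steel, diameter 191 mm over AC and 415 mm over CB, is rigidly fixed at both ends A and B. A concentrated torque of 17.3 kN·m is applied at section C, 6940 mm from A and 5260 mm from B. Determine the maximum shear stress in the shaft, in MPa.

1.19 MPa

Compatibility: T_A·a/J_AC = T_B·b/J_CB with T_A + T_B = T₀.
J_AC = 1.31×10^-4 m⁴, J_CB = 2.91×10^-3 m⁴, so T_A = T₀·(J_AC/a)/((J_AC/a)+(J_CB/b)) = 569.0 N·m, T_B = 16730 N·m.
τ in each portion: τ_AC = 4.16×10^5 Pa, τ_CB = 1.19×10^6 Pa; maximum is in CB.
τ_max = T_CB·r/J = 16730·0.207/2.91×10^-3 = 1.192×10^6 Pa.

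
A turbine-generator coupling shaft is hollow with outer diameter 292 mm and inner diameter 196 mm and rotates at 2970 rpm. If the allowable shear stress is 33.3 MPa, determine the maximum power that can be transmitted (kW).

40400 kW

J = π(d_o⁴ − d_i⁴)/32 = π(0.292⁴ − 0.196⁴)/32 = 5.688×10^-4 m⁴.
T_max = τ_allow·J/r = 3.33×10^7 × 5.688×10^-4 / 0.146 = 129700 N·m.
ω = 2π·2970/60 = 311.0 rad/s, so P_max = T_max·ω = 4.035×10^7 W.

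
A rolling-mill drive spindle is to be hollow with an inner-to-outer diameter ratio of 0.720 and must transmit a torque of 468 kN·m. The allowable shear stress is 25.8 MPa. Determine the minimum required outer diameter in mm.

502 mm

For a hollow shaft with d_i/d_o = 0.720: τ_max = 16T/(π d_o³ (1−k⁴)), so d_o = [16T/(π τ_allow (1−k⁴))]^(1/3) = [16·468000/(π·2.58×10^7·0.7313)]^(1/3) = 0.5018 m.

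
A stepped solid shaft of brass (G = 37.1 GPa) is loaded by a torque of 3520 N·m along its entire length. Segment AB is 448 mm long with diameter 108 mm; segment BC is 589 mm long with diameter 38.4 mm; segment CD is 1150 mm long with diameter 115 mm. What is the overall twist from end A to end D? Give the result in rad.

0.271 rad

J_AB = π(0.108)⁴/32 = 1.34×10^-5 m⁴; J_BC = π(0.0384)⁴/32 = 2.13×10^-7 m⁴; J_CD = π(0.115)⁴/32 = 1.72×10^-5 m⁴.
θ = (T/G)·Σ L_i/J_i = (3520/37.1×10⁹)·(0.448/1.34×10^-5 + 0.589/2.13×10^-7 + 1.15/1.72×10^-5) = 0.2713 rad.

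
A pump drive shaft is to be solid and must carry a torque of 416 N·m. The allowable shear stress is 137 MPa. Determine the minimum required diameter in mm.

For a solid shaft τ_max = 16T/(πd³), so d = (16T/(π τ_allow))^(1/3) = (16·416.0/(π·1.37×10^8))^(1/3) = 0.02491 m.

24.9 mm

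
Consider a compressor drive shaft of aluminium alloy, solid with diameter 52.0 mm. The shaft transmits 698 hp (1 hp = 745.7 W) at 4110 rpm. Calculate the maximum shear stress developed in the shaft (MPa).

ω = 2π·4110/60 = 430.4 rad/s, so T = P/ω = 698×745.7 / 430.4 = 1209 N·m.
J = πd⁴/32 = π(0.0520)⁴/32 = 7.178×10^-7 m⁴.
τ_max = T·r/J = 1209 × 0.0260 / 7.178×10^-7 = 4.380×10^7 Pa.

43.8 MPa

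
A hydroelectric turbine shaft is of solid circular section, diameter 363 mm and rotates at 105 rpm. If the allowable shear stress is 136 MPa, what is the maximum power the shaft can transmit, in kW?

J = πd⁴/32 = π(0.363)⁴/32 = 1.705×10^-3 m⁴.
T_max = τ_allow·J/r = 1.36×10^8 × 1.705×10^-3 / 0.181 = 1.277e6 N·m.
ω = 2π·105/60 = 11.00 rad/s, so P_max = T_max·ω = 1.404×10^7 W.

14000 kW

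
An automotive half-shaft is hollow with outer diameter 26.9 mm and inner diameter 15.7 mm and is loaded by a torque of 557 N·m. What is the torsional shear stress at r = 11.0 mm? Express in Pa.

1.35e8 Pa

J = π(d_o⁴ − d_i⁴)/32 = π(0.0269⁴ − 0.0157⁴)/32 = 4.544×10^-8 m⁴.
Shear stress varies linearly with radius: τ = T·r/J = 557.0 × 0.0110 / 4.544×10^-8 = 1.348×10^8 Pa.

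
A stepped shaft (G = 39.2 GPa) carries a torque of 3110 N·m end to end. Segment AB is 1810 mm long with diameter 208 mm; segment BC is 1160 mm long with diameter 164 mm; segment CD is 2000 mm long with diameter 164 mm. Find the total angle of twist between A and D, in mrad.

J_AB = π(0.208)⁴/32 = 1.84×10^-4 m⁴; J_BC = π(0.164)⁴/32 = 7.10×10^-5 m⁴; J_CD = π(0.164)⁴/32 = 7.10×10^-5 m⁴.
θ = (T/G)·Σ L_i/J_i = (3110/39.2×10⁹)·(1.81/1.84×10^-4 + 1.16/7.10×10^-5 + 2.00/7.10×10^-5) = 4.312×10^-3 rad.

4.31 mrad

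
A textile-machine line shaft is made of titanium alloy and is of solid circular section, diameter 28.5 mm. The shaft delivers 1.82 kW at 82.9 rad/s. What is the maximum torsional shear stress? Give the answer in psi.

ω = 82.9 rad/s, so T = P/ω = 1.82×10³ / 82.90 = 21.95 N·m.
J = πd⁴/32 = π(0.0285)⁴/32 = 6.477×10^-8 m⁴.
τ_max = T·r/J = 21.95 × 0.0143 / 6.477×10^-8 = 4.830×10^6 Pa.

701 psi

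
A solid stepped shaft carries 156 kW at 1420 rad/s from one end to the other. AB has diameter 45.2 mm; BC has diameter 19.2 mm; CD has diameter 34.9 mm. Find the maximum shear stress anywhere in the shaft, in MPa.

ω = 1420 rad/s, so T = P/ω = 156×10³ / 1420 = 109.9 N·m.
Under the same torque, τ_max = 16T/(πd³) is largest where d is smallest — segment BC (d = 19.2 mm).
τ_max = 16·109.9/(π·(0.0192)³) = 7.905×10^7 Pa.

79.1 MPa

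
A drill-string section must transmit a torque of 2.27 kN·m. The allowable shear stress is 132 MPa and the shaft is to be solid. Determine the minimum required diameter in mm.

For a solid shaft τ_max = 16T/(πd³), so d = (16T/(π τ_allow))^(1/3) = (16·2270/(π·1.32×10^8))^(1/3) = 0.04441 m.

44.4 mm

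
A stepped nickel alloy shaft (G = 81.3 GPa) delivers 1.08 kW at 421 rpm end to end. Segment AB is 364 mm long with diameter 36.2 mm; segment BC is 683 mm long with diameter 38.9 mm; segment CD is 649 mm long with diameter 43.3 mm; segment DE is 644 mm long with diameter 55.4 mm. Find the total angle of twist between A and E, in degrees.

ω = 2π·421/60 = 44.09 rad/s, so T = P/ω = 1.08×10³ / 44.09 = 24.50 N·m.
J_AB = π(0.0362)⁴/32 = 1.69×10^-7 m⁴; J_BC = π(0.0389)⁴/32 = 2.25×10^-7 m⁴; J_CD = π(0.0433)⁴/32 = 3.45×10^-7 m⁴; J_DE = π(0.0554)⁴/32 = 9.25×10^-7 m⁴.
θ = (T/G)·Σ L_i/J_i = (24.50/81.3×10⁹)·(0.364/1.69×10^-7 + 0.683/2.25×10^-7 + 0.649/3.45×10^-7 + 0.644/9.25×10^-7) = 2.343×10^-3 rad.

0.134°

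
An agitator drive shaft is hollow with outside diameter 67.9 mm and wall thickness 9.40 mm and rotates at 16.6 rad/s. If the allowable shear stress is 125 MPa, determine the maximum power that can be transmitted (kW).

J = π(d_o⁴ − d_i⁴)/32 = π(0.0679⁴ − 0.0491⁴)/32 = 1.516×10^-6 m⁴.
T_max = τ_allow·J/r = 1.25×10^8 × 1.516×10^-6 / 0.0340 = 5582 N·m.
ω = 16.6 rad/s, so P_max = T_max·ω = 9.267×10^4 W.

92.7 kW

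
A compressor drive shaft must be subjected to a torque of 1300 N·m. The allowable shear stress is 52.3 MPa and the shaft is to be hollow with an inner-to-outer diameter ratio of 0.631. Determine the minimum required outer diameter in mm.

53.2 mm

For a hollow shaft with d_i/d_o = 0.631: τ_max = 16T/(π d_o³ (1−k⁴)), so d_o = [16T/(π τ_allow (1−k⁴))]^(1/3) = [16·1300/(π·5.23×10^7·0.8415)]^(1/3) = 0.05319 m.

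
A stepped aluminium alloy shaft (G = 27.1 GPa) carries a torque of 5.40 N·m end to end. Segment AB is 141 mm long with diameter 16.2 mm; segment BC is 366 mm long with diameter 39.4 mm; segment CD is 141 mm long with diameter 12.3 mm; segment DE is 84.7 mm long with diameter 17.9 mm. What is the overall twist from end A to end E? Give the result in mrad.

18.6 mrad

J_AB = π(0.0162)⁴/32 = 6.76×10^-9 m⁴; J_BC = π(0.0394)⁴/32 = 2.37×10^-7 m⁴; J_CD = π(0.0123)⁴/32 = 2.25×10^-9 m⁴; J_DE = π(0.0179)⁴/32 = 1.01×10^-8 m⁴.
θ = (T/G)·Σ L_i/J_i = (5.400/27.1×10⁹)·(0.141/6.76×10^-9 + 0.366/2.37×10^-7 + 0.141/2.25×10^-9 + 0.0847/1.01×10^-8) = 0.01864 rad.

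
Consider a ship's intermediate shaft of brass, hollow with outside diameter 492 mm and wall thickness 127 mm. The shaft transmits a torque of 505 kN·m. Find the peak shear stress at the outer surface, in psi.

J = π(d_o⁴ − d_i⁴)/32 = π(0.492⁴ − 0.238⁴)/32 = 5.438×10^-3 m⁴.
τ_max = T·r/J = 505000 × 0.246 / 5.438×10^-3 = 2.285×10^7 Pa.

3310 psi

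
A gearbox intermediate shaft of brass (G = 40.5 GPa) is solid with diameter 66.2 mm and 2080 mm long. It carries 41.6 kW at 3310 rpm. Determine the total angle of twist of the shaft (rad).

0.00327 rad

ω = 2π·3310/60 = 346.6 rad/s, so T = P/ω = 41.6×10³ / 346.6 = 120.0 N·m.
J = πd⁴/32 = π(0.0662)⁴/32 = 1.886×10^-6 m⁴.
θ = T·L/(G·J) = 120.0 × 2.08 / (40.5×10⁹ × 1.886×10^-6) = 3.269×10^-3 rad.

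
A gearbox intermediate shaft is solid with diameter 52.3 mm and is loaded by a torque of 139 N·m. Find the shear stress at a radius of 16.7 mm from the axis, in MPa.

J = πd⁴/32 = π(0.0523)⁴/32 = 7.345×10^-7 m⁴.
Shear stress varies linearly with radius: τ = T·r/J = 139.0 × 0.0167 / 7.345×10^-7 = 3.160×10^6 Pa.

3.16 MPa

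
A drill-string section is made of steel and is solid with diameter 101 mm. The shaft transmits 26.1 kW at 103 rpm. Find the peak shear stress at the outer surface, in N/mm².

ω = 2π·103/60 = 10.79 rad/s, so T = P/ω = 26.1×10³ / 10.79 = 2420 N·m.
J = πd⁴/32 = π(0.101)⁴/32 = 1.022×10^-5 m⁴.
τ_max = T·r/J = 2420 × 0.0505 / 1.022×10^-5 = 1.196×10^7 Pa.

12.0 N/mm²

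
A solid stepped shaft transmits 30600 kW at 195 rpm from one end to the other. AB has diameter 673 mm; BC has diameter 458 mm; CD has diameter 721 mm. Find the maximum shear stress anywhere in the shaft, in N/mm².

ω = 2π·195/60 = 20.42 rad/s, so T = P/ω = 30600×10³ / 20.42 = 1.499e6 N·m.
Under the same torque, τ_max = 16T/(πd³) is largest where d is smallest — segment BC (d = 458 mm).
τ_max = 16·1.499e6/(π·(0.458)³) = 7.944×10^7 Pa.

79.4 N/mm²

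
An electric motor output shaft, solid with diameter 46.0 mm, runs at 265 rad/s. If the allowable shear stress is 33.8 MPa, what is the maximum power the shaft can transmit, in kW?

171 kW

J = πd⁴/32 = π(0.0460)⁴/32 = 4.396×10^-7 m⁴.
T_max = τ_allow·J/r = 3.38×10^7 × 4.396×10^-7 / 0.0230 = 646.0 N·m.
ω = 265 rad/s, so P_max = T_max·ω = 1.712×10^5 W.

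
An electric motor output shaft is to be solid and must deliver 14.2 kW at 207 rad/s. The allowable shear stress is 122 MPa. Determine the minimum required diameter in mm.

ω = 207 rad/s, so T = P/ω = 14.2×10³ / 207.0 = 68.60 N·m.
For a solid shaft τ_max = 16T/(πd³), so d = (16T/(π τ_allow))^(1/3) = (16·68.60/(π·1.22×10^8))^(1/3) = 0.01420 m.

14.2 mm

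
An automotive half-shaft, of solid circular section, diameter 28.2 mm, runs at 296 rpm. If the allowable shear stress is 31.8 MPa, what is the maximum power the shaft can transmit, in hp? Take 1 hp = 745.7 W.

J = πd⁴/32 = π(0.0282)⁴/32 = 6.209×10^-8 m⁴.
T_max = τ_allow·J/r = 3.18×10^7 × 6.209×10^-8 / 0.0141 = 140.0 N·m.
ω = 2π·296/60 = 31.00 rad/s, so P_max = T_max·ω = 4340 W.

5.82 hp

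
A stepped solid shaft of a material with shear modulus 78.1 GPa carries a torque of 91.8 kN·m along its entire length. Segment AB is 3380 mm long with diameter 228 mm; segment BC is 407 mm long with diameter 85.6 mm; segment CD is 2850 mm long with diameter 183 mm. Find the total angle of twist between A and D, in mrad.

J_AB = π(0.228)⁴/32 = 2.65×10^-4 m⁴; J_BC = π(0.0856)⁴/32 = 5.27×10^-6 m⁴; J_CD = π(0.183)⁴/32 = 1.10×10^-4 m⁴.
θ = (T/G)·Σ L_i/J_i = (91800/78.1×10⁹)·(3.38/2.65×10^-4 + 0.407/5.27×10^-6 + 2.85/1.10×10^-4) = 0.1362 rad.

136 mrad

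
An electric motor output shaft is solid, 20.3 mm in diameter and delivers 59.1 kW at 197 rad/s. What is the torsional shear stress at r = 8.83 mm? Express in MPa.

159 MPa

ω = 197 rad/s, so T = P/ω = 59.1×10³ / 197.0 = 300.0 N·m.
J = πd⁴/32 = π(0.0203)⁴/32 = 1.667×10^-8 m⁴.
Shear stress varies linearly with radius: τ = T·r/J = 300.0 × 0.00883 / 1.667×10^-8 = 1.589×10^8 Pa.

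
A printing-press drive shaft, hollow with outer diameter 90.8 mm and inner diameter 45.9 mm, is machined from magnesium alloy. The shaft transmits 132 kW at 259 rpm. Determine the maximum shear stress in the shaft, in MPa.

ω = 2π·259/60 = 27.12 rad/s, so T = P/ω = 132×10³ / 27.12 = 4867 N·m.
J = π(d_o⁴ − d_i⁴)/32 = π(0.0908⁴ − 0.0459⁴)/32 = 6.238×10^-6 m⁴.
τ_max = T·r/J = 4867 × 0.0454 / 6.238×10^-6 = 3.542×10^7 Pa.

35.4 MPa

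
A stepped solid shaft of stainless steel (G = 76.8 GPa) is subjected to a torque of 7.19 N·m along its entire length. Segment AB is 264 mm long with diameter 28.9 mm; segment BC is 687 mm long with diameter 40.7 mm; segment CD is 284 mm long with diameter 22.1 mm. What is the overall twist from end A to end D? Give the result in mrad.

1.73 mrad

J_AB = π(0.0289)⁴/32 = 6.85×10^-8 m⁴; J_BC = π(0.0407)⁴/32 = 2.69×10^-7 m⁴; J_CD = π(0.0221)⁴/32 = 2.34×10^-8 m⁴.
θ = (T/G)·Σ L_i/J_i = (7.190/76.8×10⁹)·(0.264/6.85×10^-8 + 0.687/2.69×10^-7 + 0.284/2.34×10^-8) = 1.735×10^-3 rad.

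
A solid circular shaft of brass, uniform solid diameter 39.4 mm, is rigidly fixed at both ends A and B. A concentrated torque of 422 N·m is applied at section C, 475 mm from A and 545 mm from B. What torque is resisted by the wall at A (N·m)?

With uniform GJ and both ends fixed, compatibility θ_AC = θ_CB gives T_A·a = T_B·b, together with T_A + T_B = T₀.
T_A = T₀·b/(a+b) = 422.0·545/1020 = 225.5 N·m; T_B = 196.5 N·m.

225 N·m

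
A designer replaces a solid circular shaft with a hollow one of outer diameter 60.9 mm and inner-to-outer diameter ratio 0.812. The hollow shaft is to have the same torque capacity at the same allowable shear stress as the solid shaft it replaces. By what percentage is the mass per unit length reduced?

50.2 %

Equal τ_max and T ⇒ the solid shaft needs d_s³ = d_o³(1−k⁴), so d_s = 60.9·(1−0.812⁴)^(1/3) = 50.35 mm.
Area ratio A_h/A_s = d_o²(1−k²)/d_s² = (1−k²)/(1−k⁴)^(2/3) = 0.4983.
Mass saving = 1 − 0.4983 = 50.2 %.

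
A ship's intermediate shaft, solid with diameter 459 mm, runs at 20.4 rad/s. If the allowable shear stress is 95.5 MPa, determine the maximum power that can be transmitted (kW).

37000 kW

J = πd⁴/32 = π(0.459)⁴/32 = 4.358×10^-3 m⁴.
T_max = τ_allow·J/r = 9.55×10^7 × 4.358×10^-3 / 0.230 = 1.813e6 N·m.
ω = 20.4 rad/s, so P_max = T_max·ω = 3.699×10^7 W.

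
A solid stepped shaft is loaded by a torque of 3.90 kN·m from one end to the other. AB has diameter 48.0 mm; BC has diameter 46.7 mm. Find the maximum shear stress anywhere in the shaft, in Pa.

Under the same torque, τ_max = 16T/(πd³) is largest where d is smallest — segment BC (d = 46.7 mm).
τ_max = 16·3900/(π·(0.0467)³) = 1.950×10^8 Pa.

1.95e8 Pa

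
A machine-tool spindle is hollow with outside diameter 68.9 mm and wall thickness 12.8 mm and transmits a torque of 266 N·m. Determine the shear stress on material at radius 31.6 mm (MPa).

4.50 MPa

J = π(d_o⁴ − d_i⁴)/32 = π(0.0689⁴ − 0.0433⁴)/32 = 1.867×10^-6 m⁴.
Shear stress varies linearly with radius: τ = T·r/J = 266.0 × 0.0316 / 1.867×10^-6 = 4.501×10^6 Pa.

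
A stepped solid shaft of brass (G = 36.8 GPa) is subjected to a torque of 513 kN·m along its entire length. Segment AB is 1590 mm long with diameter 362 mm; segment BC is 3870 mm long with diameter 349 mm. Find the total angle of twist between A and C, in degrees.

J_AB = π(0.362)⁴/32 = 1.69×10^-3 m⁴; J_BC = π(0.349)⁴/32 = 1.46×10^-3 m⁴.
θ = (T/G)·Σ L_i/J_i = (513000/36.8×10⁹)·(1.59/1.69×10^-3 + 3.87/1.46×10^-3) = 0.05019 rad.

2.88°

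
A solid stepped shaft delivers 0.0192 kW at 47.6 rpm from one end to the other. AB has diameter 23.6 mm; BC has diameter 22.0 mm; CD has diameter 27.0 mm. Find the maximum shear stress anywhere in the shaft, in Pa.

1.84e6 Pa

ω = 2π·47.6/60 = 4.985 rad/s, so T = P/ω = 0.0192×10³ / 4.985 = 3.852 N·m.
Under the same torque, τ_max = 16T/(πd³) is largest where d is smallest — segment BC (d = 22.0 mm).
τ_max = 16·3.852/(π·(0.0220)³) = 1.842×10^6 Pa.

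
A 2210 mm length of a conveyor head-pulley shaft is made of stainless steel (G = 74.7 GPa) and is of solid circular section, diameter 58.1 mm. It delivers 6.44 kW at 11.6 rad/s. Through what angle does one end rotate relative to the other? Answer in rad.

0.0147 rad

ω = 11.6 rad/s, so T = P/ω = 6.44×10³ / 11.60 = 555.2 N·m.
J = πd⁴/32 = π(0.0581)⁴/32 = 1.119×10^-6 m⁴.
θ = T·L/(G·J) = 555.2 × 2.21 / (74.7×10⁹ × 1.119×10^-6) = 0.01468 rad.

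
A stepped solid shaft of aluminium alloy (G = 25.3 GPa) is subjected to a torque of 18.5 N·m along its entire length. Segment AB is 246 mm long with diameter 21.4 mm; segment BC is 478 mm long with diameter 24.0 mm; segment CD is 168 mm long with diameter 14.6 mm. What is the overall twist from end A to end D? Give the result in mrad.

47.0 mrad

J_AB = π(0.0214)⁴/32 = 2.06×10^-8 m⁴; J_BC = π(0.0240)⁴/32 = 3.26×10^-8 m⁴; J_CD = π(0.0146)⁴/32 = 4.46×10^-9 m⁴.
θ = (T/G)·Σ L_i/J_i = (18.50/25.3×10⁹)·(0.246/2.06×10^-8 + 0.478/3.26×10^-8 + 0.168/4.46×10^-9) = 0.04701 rad.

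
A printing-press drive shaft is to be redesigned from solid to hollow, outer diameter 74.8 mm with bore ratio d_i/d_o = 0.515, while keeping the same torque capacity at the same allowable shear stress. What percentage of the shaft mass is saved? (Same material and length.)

Equal τ_max and T ⇒ the solid shaft needs d_s³ = d_o³(1−k⁴), so d_s = 74.8·(1−0.515⁴)^(1/3) = 73.00 mm.
Area ratio A_h/A_s = d_o²(1−k²)/d_s² = (1−k²)/(1−k⁴)^(2/3) = 0.7714.
Mass saving = 1 − 0.7714 = 22.9 %.

22.9 %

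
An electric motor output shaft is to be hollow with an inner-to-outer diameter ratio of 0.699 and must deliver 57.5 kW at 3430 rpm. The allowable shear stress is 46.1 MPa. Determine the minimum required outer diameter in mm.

28.5 mm

ω = 2π·3430/60 = 359.2 rad/s, so T = P/ω = 57.5×10³ / 359.2 = 160.1 N·m.
For a hollow shaft with d_i/d_o = 0.699: τ_max = 16T/(π d_o³ (1−k⁴)), so d_o = [16T/(π τ_allow (1−k⁴))]^(1/3) = [16·160.1/(π·4.61×10^7·0.7613)]^(1/3) = 0.02853 m.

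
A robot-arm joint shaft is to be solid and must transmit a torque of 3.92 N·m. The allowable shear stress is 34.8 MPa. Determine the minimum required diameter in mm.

For a solid shaft τ_max = 16T/(πd³), so d = (16T/(π τ_allow))^(1/3) = (16·3.920/(π·3.48×10^7))^(1/3) = 0.008309 m.

8.31 mm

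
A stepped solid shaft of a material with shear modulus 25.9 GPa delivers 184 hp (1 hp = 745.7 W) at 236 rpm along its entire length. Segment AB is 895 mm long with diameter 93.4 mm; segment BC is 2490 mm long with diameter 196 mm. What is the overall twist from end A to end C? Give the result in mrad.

ω = 2π·236/60 = 24.71 rad/s, so T = P/ω = 184×745.7 / 24.71 = 5552 N·m.
J_AB = π(0.0934)⁴/32 = 7.47×10^-6 m⁴; J_BC = π(0.196)⁴/32 = 1.45×10^-4 m⁴.
θ = (T/G)·Σ L_i/J_i = (5552/25.9×10⁹)·(0.895/7.47×10^-6 + 2.49/1.45×10^-4) = 0.02936 rad.

29.4 mrad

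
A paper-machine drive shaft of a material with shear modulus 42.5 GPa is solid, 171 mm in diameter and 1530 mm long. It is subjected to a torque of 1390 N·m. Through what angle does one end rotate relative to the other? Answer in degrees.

0.0342°

J = πd⁴/32 = π(0.171)⁴/32 = 8.394×10^-5 m⁴.
θ = T·L/(G·J) = 1390 × 1.53 / (42.5×10⁹ × 8.394×10^-5) = 5.961×10^-4 rad.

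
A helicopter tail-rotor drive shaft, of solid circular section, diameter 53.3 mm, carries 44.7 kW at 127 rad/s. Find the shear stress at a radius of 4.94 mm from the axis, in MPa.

ω = 127 rad/s, so T = P/ω = 44.7×10³ / 127.0 = 352.0 N·m.
J = πd⁴/32 = π(0.0533)⁴/32 = 7.923×10^-7 m⁴.
Shear stress varies linearly with radius: τ = T·r/J = 352.0 × 0.00494 / 7.923×10^-7 = 2.194×10^6 Pa.

2.19 MPa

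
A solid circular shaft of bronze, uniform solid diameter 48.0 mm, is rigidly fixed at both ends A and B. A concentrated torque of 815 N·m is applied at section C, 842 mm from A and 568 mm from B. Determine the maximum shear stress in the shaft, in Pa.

2.24e7 Pa

With uniform GJ and both ends fixed, compatibility θ_AC = θ_CB gives T_A·a = T_B·b, together with T_A + T_B = T₀.
T_A = T₀·b/(a+b) = 815.0·568/1410 = 328.3 N·m; T_B = 486.7 N·m.
τ in each portion: τ_AC = 1.51×10^7 Pa, τ_CB = 2.24×10^7 Pa; maximum is in CB.
τ_max = T_CB·r/J = 486.7·0.0240/5.21×10^-7 = 2.241×10^7 Pa.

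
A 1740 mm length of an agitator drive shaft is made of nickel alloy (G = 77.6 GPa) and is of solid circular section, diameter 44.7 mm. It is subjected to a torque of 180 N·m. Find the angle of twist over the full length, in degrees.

0.590°

J = πd⁴/32 = π(0.0447)⁴/32 = 3.919×10^-7 m⁴.
θ = T·L/(G·J) = 180.0 × 1.74 / (77.6×10⁹ × 3.919×10^-7) = 0.01030 rad.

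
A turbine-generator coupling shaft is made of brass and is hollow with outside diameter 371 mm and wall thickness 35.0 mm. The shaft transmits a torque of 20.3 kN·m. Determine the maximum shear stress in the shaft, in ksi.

J = π(d_o⁴ − d_i⁴)/32 = π(0.371⁴ − 0.301⁴)/32 = 1.054×10^-3 m⁴.
τ_max = T·r/J = 20300 × 0.185 / 1.054×10^-3 = 3.573×10^6 Pa.

0.518 ksi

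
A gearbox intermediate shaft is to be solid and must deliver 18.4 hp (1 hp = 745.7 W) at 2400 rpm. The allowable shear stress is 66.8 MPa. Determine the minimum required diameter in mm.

16.1 mm

ω = 2π·2400/60 = 251.3 rad/s, so T = P/ω = 18.4×745.7 / 251.3 = 54.59 N·m.
For a solid shaft τ_max = 16T/(πd³), so d = (16T/(π τ_allow))^(1/3) = (16·54.59/(π·6.68×10^7))^(1/3) = 0.01609 m.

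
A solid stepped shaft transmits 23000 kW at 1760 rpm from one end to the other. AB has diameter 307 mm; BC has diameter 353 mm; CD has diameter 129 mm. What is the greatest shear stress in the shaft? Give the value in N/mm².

ω = 2π·1760/60 = 184.3 rad/s, so T = P/ω = 23000×10³ / 184.3 = 124800 N·m.
Under the same torque, τ_max = 16T/(πd³) is largest where d is smallest — segment CD (d = 129 mm).
τ_max = 16·124800/(π·(0.129)³) = 2.961×10^8 Pa.

296 N/mm²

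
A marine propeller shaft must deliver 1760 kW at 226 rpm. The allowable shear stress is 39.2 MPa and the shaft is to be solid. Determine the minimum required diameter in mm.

ω = 2π·226/60 = 23.67 rad/s, so T = P/ω = 1760×10³ / 23.67 = 74370 N·m.
For a solid shaft τ_max = 16T/(πd³), so d = (16T/(π τ_allow))^(1/3) = (16·74370/(π·3.92×10^7))^(1/3) = 0.2130 m.

213 mm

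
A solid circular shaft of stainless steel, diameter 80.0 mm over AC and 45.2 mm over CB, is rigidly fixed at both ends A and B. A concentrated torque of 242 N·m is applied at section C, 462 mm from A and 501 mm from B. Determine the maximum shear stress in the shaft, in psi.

319 psi

Compatibility: T_A·a/J_AC = T_B·b/J_CB with T_A + T_B = T₀.
J_AC = 4.02×10^-6 m⁴, J_CB = 4.10×10^-7 m⁴, so T_A = T₀·(J_AC/a)/((J_AC/a)+(J_CB/b)) = 221.2 N·m, T_B = 20.79 N·m.
τ in each portion: τ_AC = 2.20×10^6 Pa, τ_CB = 1.15×10^6 Pa; maximum is in AC.
τ_max = T_AC·r/J = 221.2·0.0400/4.02×10^-6 = 2.200×10^6 Pa.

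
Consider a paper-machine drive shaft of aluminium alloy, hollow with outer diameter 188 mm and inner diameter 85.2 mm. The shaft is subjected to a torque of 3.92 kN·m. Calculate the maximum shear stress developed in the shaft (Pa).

3.14e6 Pa

J = π(d_o⁴ − d_i⁴)/32 = π(0.188⁴ − 0.0852⁴)/32 = 1.175×10^-4 m⁴.
τ_max = T·r/J = 3920 × 0.0940 / 1.175×10^-4 = 3.137×10^6 Pa.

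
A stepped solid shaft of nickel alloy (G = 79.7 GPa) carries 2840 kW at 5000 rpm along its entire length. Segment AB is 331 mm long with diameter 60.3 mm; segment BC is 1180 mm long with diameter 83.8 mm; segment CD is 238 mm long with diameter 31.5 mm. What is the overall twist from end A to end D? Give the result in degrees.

11.5°

ω = 2π·5000/60 = 523.6 rad/s, so T = P/ω = 2840×10³ / 523.6 = 5424 N·m.
J_AB = π(0.0603)⁴/32 = 1.30×10^-6 m⁴; J_BC = π(0.0838)⁴/32 = 4.84×10^-6 m⁴; J_CD = π(0.0315)⁴/32 = 9.67×10^-8 m⁴.
θ = (T/G)·Σ L_i/J_i = (5424/79.7×10⁹)·(0.331/1.30×10^-6 + 1.18/4.84×10^-6 + 0.238/9.67×10^-8) = 0.2015 rad.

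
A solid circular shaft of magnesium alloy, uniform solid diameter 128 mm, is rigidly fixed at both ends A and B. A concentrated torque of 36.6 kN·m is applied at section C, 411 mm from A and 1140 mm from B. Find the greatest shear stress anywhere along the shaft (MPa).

65.3 MPa

With uniform GJ and both ends fixed, compatibility θ_AC = θ_CB gives T_A·a = T_B·b, together with T_A + T_B = T₀.
T_A = T₀·b/(a+b) = 36600·1140/1551 = 26900 N·m; T_B = 9699 N·m.
τ in each portion: τ_AC = 6.53×10^7 Pa, τ_CB = 2.36×10^7 Pa; maximum is in AC.
τ_max = T_AC·r/J = 26900·0.0640/2.64×10^-5 = 6.533×10^7 Pa.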